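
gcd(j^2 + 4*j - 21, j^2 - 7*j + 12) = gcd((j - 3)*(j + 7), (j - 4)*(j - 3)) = j - 3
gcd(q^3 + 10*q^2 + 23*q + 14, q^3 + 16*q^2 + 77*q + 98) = q^2 + 9*q + 14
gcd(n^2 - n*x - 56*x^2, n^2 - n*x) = 1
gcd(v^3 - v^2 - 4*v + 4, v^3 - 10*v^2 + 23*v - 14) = v^2 - 3*v + 2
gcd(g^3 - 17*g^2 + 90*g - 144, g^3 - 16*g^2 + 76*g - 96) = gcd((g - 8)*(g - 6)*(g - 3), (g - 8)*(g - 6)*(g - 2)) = g^2 - 14*g + 48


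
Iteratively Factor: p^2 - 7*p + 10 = (p - 5)*(p - 2)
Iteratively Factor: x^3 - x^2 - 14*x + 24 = (x + 4)*(x^2 - 5*x + 6) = (x - 3)*(x + 4)*(x - 2)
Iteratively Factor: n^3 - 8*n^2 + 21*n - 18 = (n - 2)*(n^2 - 6*n + 9) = (n - 3)*(n - 2)*(n - 3)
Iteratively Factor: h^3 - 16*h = (h + 4)*(h^2 - 4*h) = (h - 4)*(h + 4)*(h)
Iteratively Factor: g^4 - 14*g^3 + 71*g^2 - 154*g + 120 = (g - 5)*(g^3 - 9*g^2 + 26*g - 24) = (g - 5)*(g - 3)*(g^2 - 6*g + 8) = (g - 5)*(g - 3)*(g - 2)*(g - 4)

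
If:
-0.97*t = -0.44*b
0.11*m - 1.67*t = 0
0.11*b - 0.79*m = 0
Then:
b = 0.00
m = 0.00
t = 0.00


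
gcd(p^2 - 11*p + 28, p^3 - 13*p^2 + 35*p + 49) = p - 7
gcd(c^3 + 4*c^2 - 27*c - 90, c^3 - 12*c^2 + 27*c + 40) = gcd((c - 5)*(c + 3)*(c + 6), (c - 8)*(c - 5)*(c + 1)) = c - 5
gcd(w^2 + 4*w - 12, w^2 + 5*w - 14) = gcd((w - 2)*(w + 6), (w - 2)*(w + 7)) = w - 2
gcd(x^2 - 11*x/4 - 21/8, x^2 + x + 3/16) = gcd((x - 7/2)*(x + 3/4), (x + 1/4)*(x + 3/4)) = x + 3/4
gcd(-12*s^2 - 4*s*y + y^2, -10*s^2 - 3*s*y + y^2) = 2*s + y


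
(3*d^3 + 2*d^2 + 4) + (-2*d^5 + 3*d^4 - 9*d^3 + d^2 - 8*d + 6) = -2*d^5 + 3*d^4 - 6*d^3 + 3*d^2 - 8*d + 10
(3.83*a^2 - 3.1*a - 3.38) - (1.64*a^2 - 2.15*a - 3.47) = 2.19*a^2 - 0.95*a + 0.0900000000000003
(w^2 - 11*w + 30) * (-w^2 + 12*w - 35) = -w^4 + 23*w^3 - 197*w^2 + 745*w - 1050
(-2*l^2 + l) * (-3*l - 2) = 6*l^3 + l^2 - 2*l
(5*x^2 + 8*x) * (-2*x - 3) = -10*x^3 - 31*x^2 - 24*x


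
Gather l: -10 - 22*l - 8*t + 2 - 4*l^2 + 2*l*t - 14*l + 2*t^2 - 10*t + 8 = -4*l^2 + l*(2*t - 36) + 2*t^2 - 18*t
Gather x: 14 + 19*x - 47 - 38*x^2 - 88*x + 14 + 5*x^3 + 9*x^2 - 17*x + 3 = 5*x^3 - 29*x^2 - 86*x - 16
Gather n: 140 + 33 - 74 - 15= 84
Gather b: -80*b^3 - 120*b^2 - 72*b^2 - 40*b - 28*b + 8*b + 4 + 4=-80*b^3 - 192*b^2 - 60*b + 8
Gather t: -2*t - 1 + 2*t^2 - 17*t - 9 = 2*t^2 - 19*t - 10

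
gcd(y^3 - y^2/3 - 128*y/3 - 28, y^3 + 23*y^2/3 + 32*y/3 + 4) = y^2 + 20*y/3 + 4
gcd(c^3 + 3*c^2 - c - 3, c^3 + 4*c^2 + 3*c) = c^2 + 4*c + 3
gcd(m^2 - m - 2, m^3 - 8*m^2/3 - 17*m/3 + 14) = m - 2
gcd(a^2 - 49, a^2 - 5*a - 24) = 1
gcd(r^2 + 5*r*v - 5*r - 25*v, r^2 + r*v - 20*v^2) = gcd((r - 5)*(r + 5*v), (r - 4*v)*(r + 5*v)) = r + 5*v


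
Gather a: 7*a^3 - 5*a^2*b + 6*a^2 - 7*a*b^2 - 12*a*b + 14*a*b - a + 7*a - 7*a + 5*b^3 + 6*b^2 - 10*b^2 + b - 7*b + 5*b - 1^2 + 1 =7*a^3 + a^2*(6 - 5*b) + a*(-7*b^2 + 2*b - 1) + 5*b^3 - 4*b^2 - b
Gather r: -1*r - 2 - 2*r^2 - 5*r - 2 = -2*r^2 - 6*r - 4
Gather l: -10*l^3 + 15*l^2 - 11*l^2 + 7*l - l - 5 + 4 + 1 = -10*l^3 + 4*l^2 + 6*l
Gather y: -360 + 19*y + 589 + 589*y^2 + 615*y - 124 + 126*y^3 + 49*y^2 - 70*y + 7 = 126*y^3 + 638*y^2 + 564*y + 112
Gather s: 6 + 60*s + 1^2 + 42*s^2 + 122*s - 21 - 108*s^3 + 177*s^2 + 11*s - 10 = -108*s^3 + 219*s^2 + 193*s - 24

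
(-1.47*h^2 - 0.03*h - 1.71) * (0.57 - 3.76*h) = 5.5272*h^3 - 0.7251*h^2 + 6.4125*h - 0.9747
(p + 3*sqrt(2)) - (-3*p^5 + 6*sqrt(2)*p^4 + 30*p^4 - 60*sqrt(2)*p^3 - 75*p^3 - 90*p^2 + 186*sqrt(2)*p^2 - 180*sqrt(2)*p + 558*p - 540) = 3*p^5 - 30*p^4 - 6*sqrt(2)*p^4 + 75*p^3 + 60*sqrt(2)*p^3 - 186*sqrt(2)*p^2 + 90*p^2 - 557*p + 180*sqrt(2)*p + 3*sqrt(2) + 540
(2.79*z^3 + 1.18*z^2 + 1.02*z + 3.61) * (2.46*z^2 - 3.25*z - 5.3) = 6.8634*z^5 - 6.1647*z^4 - 16.1128*z^3 - 0.6884*z^2 - 17.1385*z - 19.133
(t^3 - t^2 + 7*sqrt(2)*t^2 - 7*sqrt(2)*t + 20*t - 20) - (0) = t^3 - t^2 + 7*sqrt(2)*t^2 - 7*sqrt(2)*t + 20*t - 20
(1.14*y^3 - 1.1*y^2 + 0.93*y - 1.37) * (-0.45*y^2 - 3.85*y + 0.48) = -0.513*y^5 - 3.894*y^4 + 4.3637*y^3 - 3.492*y^2 + 5.7209*y - 0.6576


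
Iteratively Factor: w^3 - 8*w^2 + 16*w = (w)*(w^2 - 8*w + 16) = w*(w - 4)*(w - 4)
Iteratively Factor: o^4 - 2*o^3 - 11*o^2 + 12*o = (o + 3)*(o^3 - 5*o^2 + 4*o) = o*(o + 3)*(o^2 - 5*o + 4) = o*(o - 4)*(o + 3)*(o - 1)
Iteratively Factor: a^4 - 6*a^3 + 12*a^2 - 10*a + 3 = (a - 1)*(a^3 - 5*a^2 + 7*a - 3) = (a - 1)^2*(a^2 - 4*a + 3) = (a - 1)^3*(a - 3)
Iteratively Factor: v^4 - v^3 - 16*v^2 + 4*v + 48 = (v - 2)*(v^3 + v^2 - 14*v - 24) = (v - 2)*(v + 3)*(v^2 - 2*v - 8) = (v - 2)*(v + 2)*(v + 3)*(v - 4)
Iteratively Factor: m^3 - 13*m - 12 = (m + 3)*(m^2 - 3*m - 4) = (m - 4)*(m + 3)*(m + 1)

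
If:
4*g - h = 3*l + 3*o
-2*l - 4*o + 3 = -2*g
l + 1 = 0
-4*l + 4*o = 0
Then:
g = -9/2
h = -12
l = -1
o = -1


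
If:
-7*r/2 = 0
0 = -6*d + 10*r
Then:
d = 0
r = 0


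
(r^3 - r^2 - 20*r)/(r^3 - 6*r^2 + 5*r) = (r + 4)/(r - 1)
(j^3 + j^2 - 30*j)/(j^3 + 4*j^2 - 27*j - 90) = j/(j + 3)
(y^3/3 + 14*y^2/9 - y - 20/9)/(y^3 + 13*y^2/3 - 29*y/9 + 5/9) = (3*y^2 - y - 4)/(9*y^2 - 6*y + 1)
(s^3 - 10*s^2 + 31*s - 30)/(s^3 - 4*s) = (s^2 - 8*s + 15)/(s*(s + 2))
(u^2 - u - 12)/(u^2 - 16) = (u + 3)/(u + 4)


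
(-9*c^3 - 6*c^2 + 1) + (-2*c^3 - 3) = -11*c^3 - 6*c^2 - 2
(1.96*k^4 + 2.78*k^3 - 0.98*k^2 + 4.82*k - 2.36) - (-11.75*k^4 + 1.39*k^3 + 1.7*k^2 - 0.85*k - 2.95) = 13.71*k^4 + 1.39*k^3 - 2.68*k^2 + 5.67*k + 0.59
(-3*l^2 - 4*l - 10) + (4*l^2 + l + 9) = l^2 - 3*l - 1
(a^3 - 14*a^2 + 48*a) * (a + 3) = a^4 - 11*a^3 + 6*a^2 + 144*a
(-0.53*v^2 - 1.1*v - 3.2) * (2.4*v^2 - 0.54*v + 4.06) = -1.272*v^4 - 2.3538*v^3 - 9.2378*v^2 - 2.738*v - 12.992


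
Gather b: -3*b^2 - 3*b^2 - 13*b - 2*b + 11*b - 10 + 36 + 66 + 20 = -6*b^2 - 4*b + 112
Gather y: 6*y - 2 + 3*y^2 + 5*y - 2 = 3*y^2 + 11*y - 4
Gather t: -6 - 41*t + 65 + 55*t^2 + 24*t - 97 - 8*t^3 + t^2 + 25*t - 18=-8*t^3 + 56*t^2 + 8*t - 56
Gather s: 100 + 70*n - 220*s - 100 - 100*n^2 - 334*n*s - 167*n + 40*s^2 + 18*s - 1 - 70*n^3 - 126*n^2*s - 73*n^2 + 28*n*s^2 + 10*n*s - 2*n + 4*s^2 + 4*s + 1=-70*n^3 - 173*n^2 - 99*n + s^2*(28*n + 44) + s*(-126*n^2 - 324*n - 198)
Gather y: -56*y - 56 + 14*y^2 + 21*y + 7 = 14*y^2 - 35*y - 49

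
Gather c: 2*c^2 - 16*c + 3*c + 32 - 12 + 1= 2*c^2 - 13*c + 21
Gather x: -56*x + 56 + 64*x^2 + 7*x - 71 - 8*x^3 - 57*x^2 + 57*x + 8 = -8*x^3 + 7*x^2 + 8*x - 7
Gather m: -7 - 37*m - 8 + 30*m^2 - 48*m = 30*m^2 - 85*m - 15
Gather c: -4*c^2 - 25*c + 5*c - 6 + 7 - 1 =-4*c^2 - 20*c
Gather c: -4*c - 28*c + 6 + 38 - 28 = 16 - 32*c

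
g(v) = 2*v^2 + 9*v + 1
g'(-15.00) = -51.00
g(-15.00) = 316.00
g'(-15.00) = -51.00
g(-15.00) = 316.00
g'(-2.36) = -0.44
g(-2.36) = -9.10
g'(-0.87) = 5.52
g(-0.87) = -5.32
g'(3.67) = 23.68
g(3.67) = 60.97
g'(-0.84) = 5.64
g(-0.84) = -5.15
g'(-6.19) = -15.76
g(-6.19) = 21.92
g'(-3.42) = -4.68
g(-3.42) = -6.39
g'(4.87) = 28.48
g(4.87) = 92.26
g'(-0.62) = 6.52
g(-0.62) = -3.81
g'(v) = 4*v + 9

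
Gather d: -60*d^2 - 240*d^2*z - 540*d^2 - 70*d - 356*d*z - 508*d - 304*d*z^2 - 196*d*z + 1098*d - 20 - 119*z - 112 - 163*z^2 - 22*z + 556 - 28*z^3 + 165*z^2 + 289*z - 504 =d^2*(-240*z - 600) + d*(-304*z^2 - 552*z + 520) - 28*z^3 + 2*z^2 + 148*z - 80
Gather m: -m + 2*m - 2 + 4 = m + 2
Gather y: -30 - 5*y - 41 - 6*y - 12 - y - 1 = -12*y - 84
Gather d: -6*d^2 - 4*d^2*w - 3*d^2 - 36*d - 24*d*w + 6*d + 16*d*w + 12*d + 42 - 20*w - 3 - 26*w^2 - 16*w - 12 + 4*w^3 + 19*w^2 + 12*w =d^2*(-4*w - 9) + d*(-8*w - 18) + 4*w^3 - 7*w^2 - 24*w + 27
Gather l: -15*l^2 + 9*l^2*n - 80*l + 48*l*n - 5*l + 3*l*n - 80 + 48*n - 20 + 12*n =l^2*(9*n - 15) + l*(51*n - 85) + 60*n - 100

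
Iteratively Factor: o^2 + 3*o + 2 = (o + 1)*(o + 2)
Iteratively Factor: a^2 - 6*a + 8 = (a - 2)*(a - 4)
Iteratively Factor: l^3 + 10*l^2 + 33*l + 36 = (l + 4)*(l^2 + 6*l + 9) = (l + 3)*(l + 4)*(l + 3)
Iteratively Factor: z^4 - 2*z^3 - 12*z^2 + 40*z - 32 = (z - 2)*(z^3 - 12*z + 16) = (z - 2)^2*(z^2 + 2*z - 8) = (z - 2)^2*(z + 4)*(z - 2)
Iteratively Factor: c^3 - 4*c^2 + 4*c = (c - 2)*(c^2 - 2*c) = (c - 2)^2*(c)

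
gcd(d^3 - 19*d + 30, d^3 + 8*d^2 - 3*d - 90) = d^2 + 2*d - 15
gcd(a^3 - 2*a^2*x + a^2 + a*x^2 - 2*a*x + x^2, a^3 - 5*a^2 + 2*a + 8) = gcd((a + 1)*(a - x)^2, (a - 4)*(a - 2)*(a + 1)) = a + 1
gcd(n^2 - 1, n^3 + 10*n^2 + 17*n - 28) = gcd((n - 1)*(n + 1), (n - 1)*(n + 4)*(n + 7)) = n - 1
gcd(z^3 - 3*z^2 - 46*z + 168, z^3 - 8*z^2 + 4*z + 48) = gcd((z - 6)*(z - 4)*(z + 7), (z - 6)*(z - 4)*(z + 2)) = z^2 - 10*z + 24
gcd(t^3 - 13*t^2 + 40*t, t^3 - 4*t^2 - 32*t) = t^2 - 8*t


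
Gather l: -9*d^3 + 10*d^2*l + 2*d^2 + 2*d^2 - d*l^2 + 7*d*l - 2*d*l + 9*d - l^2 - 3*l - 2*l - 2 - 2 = -9*d^3 + 4*d^2 + 9*d + l^2*(-d - 1) + l*(10*d^2 + 5*d - 5) - 4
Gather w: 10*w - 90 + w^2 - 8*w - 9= w^2 + 2*w - 99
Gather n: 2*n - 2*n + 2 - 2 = 0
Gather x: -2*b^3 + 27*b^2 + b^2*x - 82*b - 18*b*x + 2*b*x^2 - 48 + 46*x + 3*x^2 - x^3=-2*b^3 + 27*b^2 - 82*b - x^3 + x^2*(2*b + 3) + x*(b^2 - 18*b + 46) - 48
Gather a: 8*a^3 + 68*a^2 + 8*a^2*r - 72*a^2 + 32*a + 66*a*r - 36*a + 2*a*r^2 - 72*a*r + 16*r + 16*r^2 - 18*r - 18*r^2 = 8*a^3 + a^2*(8*r - 4) + a*(2*r^2 - 6*r - 4) - 2*r^2 - 2*r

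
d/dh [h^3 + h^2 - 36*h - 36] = 3*h^2 + 2*h - 36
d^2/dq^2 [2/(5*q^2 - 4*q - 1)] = 4*(25*q^2 - 20*q - 4*(5*q - 2)^2 - 5)/(-5*q^2 + 4*q + 1)^3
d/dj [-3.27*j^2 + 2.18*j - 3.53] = 2.18 - 6.54*j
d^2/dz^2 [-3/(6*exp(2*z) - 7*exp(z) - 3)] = 3*(2*(12*exp(z) - 7)^2*exp(z) + (24*exp(z) - 7)*(-6*exp(2*z) + 7*exp(z) + 3))*exp(z)/(-6*exp(2*z) + 7*exp(z) + 3)^3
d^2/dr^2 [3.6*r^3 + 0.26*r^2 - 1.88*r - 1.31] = 21.6*r + 0.52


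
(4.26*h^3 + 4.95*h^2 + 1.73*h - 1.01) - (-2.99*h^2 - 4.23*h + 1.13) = 4.26*h^3 + 7.94*h^2 + 5.96*h - 2.14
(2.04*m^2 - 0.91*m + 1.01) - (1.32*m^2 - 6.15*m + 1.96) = 0.72*m^2 + 5.24*m - 0.95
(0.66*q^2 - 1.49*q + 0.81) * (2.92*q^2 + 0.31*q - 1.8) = 1.9272*q^4 - 4.1462*q^3 + 0.7153*q^2 + 2.9331*q - 1.458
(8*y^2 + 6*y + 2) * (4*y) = 32*y^3 + 24*y^2 + 8*y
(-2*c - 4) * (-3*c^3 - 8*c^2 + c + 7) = 6*c^4 + 28*c^3 + 30*c^2 - 18*c - 28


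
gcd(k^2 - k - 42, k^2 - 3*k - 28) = k - 7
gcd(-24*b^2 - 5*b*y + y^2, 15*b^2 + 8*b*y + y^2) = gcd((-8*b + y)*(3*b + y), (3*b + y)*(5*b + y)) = 3*b + y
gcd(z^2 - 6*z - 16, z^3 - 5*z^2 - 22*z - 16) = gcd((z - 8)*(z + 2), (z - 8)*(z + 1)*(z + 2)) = z^2 - 6*z - 16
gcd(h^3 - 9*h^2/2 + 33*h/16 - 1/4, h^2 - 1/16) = h - 1/4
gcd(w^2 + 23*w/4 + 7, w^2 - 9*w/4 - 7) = w + 7/4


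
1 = 1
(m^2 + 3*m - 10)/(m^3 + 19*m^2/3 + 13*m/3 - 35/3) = 3*(m - 2)/(3*m^2 + 4*m - 7)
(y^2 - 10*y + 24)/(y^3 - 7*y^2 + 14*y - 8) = (y - 6)/(y^2 - 3*y + 2)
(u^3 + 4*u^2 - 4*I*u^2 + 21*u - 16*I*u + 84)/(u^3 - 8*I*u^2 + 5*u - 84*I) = (u + 4)/(u - 4*I)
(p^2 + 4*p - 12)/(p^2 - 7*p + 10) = (p + 6)/(p - 5)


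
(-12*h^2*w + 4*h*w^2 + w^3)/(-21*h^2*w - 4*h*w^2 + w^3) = (12*h^2 - 4*h*w - w^2)/(21*h^2 + 4*h*w - w^2)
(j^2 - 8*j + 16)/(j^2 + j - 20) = (j - 4)/(j + 5)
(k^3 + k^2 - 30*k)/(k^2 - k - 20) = k*(k + 6)/(k + 4)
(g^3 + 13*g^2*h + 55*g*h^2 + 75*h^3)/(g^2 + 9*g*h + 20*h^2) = (g^2 + 8*g*h + 15*h^2)/(g + 4*h)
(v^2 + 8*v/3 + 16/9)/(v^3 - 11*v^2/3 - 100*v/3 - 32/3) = (9*v^2 + 24*v + 16)/(3*(3*v^3 - 11*v^2 - 100*v - 32))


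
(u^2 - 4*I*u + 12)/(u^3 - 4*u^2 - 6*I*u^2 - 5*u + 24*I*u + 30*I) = (u + 2*I)/(u^2 - 4*u - 5)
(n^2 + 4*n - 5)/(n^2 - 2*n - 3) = (-n^2 - 4*n + 5)/(-n^2 + 2*n + 3)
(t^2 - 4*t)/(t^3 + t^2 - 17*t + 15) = t*(t - 4)/(t^3 + t^2 - 17*t + 15)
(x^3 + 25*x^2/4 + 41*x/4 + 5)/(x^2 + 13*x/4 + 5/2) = (x^2 + 5*x + 4)/(x + 2)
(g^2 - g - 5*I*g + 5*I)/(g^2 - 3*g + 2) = (g - 5*I)/(g - 2)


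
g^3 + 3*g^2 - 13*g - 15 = (g - 3)*(g + 1)*(g + 5)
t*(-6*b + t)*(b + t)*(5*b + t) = -30*b^3*t - 31*b^2*t^2 + t^4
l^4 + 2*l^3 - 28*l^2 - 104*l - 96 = (l - 6)*(l + 2)^2*(l + 4)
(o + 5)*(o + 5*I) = o^2 + 5*o + 5*I*o + 25*I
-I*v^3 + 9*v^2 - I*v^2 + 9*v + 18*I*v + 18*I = (v + 3*I)*(v + 6*I)*(-I*v - I)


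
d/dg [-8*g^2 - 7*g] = -16*g - 7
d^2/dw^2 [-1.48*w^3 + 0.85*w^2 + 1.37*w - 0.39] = 1.7 - 8.88*w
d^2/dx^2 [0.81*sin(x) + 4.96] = -0.81*sin(x)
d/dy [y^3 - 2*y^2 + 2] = y*(3*y - 4)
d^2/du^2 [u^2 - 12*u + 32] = 2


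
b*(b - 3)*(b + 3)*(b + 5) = b^4 + 5*b^3 - 9*b^2 - 45*b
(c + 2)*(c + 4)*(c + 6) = c^3 + 12*c^2 + 44*c + 48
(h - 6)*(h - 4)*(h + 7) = h^3 - 3*h^2 - 46*h + 168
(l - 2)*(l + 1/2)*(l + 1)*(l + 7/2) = l^4 + 3*l^3 - 17*l^2/4 - 39*l/4 - 7/2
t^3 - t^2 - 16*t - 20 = (t - 5)*(t + 2)^2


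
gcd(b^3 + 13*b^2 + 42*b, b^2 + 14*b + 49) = b + 7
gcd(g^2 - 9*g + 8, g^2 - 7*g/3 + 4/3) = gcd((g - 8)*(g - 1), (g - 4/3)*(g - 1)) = g - 1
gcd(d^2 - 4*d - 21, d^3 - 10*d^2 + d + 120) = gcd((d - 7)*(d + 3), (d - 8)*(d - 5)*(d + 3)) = d + 3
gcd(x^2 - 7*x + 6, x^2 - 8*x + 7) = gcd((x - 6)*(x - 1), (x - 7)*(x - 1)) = x - 1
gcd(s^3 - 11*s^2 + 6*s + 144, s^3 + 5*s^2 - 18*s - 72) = s + 3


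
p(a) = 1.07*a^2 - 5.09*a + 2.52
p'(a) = 2.14*a - 5.09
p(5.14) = 4.63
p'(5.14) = 5.91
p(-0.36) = 4.49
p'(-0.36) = -5.86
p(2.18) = -3.49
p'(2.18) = -0.42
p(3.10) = -2.98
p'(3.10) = 1.54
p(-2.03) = 17.26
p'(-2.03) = -9.43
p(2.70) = -3.42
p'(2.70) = 0.69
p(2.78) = -3.36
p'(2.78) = 0.86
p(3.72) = -1.61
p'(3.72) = 2.87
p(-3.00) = 27.42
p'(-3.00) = -11.51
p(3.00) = -3.12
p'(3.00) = 1.33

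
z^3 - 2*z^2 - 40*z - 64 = (z - 8)*(z + 2)*(z + 4)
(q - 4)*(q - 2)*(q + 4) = q^3 - 2*q^2 - 16*q + 32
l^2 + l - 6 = (l - 2)*(l + 3)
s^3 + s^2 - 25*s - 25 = (s - 5)*(s + 1)*(s + 5)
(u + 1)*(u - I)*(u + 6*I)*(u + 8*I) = u^4 + u^3 + 13*I*u^3 - 34*u^2 + 13*I*u^2 - 34*u + 48*I*u + 48*I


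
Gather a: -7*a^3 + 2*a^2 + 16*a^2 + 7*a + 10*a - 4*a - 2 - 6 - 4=-7*a^3 + 18*a^2 + 13*a - 12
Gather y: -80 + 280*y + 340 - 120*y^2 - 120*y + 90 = -120*y^2 + 160*y + 350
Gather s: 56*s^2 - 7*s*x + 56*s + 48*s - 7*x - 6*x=56*s^2 + s*(104 - 7*x) - 13*x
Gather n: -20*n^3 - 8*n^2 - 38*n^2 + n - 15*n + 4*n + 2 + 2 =-20*n^3 - 46*n^2 - 10*n + 4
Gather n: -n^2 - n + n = -n^2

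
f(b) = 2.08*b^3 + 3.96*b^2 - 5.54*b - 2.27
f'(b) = 6.24*b^2 + 7.92*b - 5.54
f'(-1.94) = 2.58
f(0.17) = -3.09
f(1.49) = 5.15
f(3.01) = 73.66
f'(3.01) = 74.83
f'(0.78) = 4.43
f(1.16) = -0.12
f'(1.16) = 12.04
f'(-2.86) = 22.85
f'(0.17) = -4.01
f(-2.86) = -2.69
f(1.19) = 0.25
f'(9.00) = 571.18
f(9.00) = 1784.95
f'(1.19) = 12.72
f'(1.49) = 20.11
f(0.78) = -3.19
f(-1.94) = 8.19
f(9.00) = 1784.95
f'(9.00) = 571.18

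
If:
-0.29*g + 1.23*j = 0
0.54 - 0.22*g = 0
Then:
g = 2.45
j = 0.58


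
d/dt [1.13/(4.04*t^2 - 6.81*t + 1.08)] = (7.6953 - 9.1304*t)/(4.04*t^2 - 6.81*t + 1.08)^2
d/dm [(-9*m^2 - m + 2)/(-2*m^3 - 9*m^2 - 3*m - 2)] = 2*(-9*m^4 - 2*m^3 + 15*m^2 + 36*m + 4)/(4*m^6 + 36*m^5 + 93*m^4 + 62*m^3 + 45*m^2 + 12*m + 4)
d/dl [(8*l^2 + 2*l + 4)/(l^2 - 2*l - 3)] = 2*(-9*l^2 - 28*l + 1)/(l^4 - 4*l^3 - 2*l^2 + 12*l + 9)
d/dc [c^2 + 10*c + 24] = 2*c + 10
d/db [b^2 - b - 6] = 2*b - 1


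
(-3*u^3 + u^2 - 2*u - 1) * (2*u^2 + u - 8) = -6*u^5 - u^4 + 21*u^3 - 12*u^2 + 15*u + 8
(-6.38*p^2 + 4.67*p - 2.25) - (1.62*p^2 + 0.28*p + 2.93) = -8.0*p^2 + 4.39*p - 5.18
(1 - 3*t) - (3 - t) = -2*t - 2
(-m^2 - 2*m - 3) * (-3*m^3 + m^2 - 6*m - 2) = 3*m^5 + 5*m^4 + 13*m^3 + 11*m^2 + 22*m + 6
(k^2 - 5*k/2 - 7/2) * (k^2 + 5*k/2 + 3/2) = k^4 - 33*k^2/4 - 25*k/2 - 21/4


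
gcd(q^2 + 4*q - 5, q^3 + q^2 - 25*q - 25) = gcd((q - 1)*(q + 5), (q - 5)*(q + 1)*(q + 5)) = q + 5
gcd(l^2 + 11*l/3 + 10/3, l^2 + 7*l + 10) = l + 2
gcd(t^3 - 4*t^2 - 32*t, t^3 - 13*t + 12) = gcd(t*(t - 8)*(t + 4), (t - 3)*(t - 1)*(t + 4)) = t + 4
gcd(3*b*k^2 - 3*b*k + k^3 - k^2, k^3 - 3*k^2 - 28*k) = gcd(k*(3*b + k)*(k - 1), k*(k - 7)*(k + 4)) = k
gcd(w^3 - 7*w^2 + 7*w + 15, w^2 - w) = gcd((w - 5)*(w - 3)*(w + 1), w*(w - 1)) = 1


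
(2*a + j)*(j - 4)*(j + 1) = 2*a*j^2 - 6*a*j - 8*a + j^3 - 3*j^2 - 4*j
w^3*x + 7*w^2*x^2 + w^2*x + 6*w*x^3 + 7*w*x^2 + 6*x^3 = (w + x)*(w + 6*x)*(w*x + x)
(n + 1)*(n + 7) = n^2 + 8*n + 7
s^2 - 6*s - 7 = (s - 7)*(s + 1)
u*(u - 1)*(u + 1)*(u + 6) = u^4 + 6*u^3 - u^2 - 6*u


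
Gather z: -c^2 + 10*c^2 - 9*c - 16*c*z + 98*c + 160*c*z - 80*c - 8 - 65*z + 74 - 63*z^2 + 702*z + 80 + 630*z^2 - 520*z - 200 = 9*c^2 + 9*c + 567*z^2 + z*(144*c + 117) - 54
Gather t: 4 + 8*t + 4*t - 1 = 12*t + 3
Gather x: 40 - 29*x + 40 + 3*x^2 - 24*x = 3*x^2 - 53*x + 80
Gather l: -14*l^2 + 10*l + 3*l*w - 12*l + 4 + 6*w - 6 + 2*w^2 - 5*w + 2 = -14*l^2 + l*(3*w - 2) + 2*w^2 + w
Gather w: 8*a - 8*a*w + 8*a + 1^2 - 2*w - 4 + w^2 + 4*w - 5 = 16*a + w^2 + w*(2 - 8*a) - 8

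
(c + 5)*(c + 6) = c^2 + 11*c + 30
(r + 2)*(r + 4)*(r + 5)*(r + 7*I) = r^4 + 11*r^3 + 7*I*r^3 + 38*r^2 + 77*I*r^2 + 40*r + 266*I*r + 280*I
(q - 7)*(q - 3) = q^2 - 10*q + 21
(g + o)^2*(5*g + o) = 5*g^3 + 11*g^2*o + 7*g*o^2 + o^3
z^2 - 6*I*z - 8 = (z - 4*I)*(z - 2*I)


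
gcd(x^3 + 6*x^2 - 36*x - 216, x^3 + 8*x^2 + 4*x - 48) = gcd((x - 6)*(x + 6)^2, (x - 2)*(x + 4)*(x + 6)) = x + 6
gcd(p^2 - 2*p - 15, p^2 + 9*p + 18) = p + 3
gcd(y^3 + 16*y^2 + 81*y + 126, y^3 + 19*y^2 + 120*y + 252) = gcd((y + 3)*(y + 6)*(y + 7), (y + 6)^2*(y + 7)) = y^2 + 13*y + 42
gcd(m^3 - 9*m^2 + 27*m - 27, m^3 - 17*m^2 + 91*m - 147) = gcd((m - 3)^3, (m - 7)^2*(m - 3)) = m - 3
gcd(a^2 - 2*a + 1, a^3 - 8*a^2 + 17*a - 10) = a - 1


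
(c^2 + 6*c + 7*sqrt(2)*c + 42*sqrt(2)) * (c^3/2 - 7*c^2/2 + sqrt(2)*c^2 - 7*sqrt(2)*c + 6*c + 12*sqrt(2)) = c^5/2 - c^4/2 + 9*sqrt(2)*c^4/2 - 9*sqrt(2)*c^3/2 - c^3 - 135*sqrt(2)*c^2 + 22*c^2 - 420*c + 324*sqrt(2)*c + 1008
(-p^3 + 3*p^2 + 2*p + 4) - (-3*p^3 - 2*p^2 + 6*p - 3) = 2*p^3 + 5*p^2 - 4*p + 7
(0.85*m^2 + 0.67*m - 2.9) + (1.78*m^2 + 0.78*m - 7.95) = 2.63*m^2 + 1.45*m - 10.85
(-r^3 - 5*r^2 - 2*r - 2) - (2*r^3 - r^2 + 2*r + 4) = -3*r^3 - 4*r^2 - 4*r - 6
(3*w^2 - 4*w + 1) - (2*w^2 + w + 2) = w^2 - 5*w - 1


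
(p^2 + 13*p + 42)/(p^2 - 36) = (p + 7)/(p - 6)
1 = 1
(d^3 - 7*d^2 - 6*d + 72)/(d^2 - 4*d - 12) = (d^2 - d - 12)/(d + 2)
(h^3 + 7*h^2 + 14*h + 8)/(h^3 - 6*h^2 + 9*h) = (h^3 + 7*h^2 + 14*h + 8)/(h*(h^2 - 6*h + 9))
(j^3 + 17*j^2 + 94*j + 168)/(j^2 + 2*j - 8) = (j^2 + 13*j + 42)/(j - 2)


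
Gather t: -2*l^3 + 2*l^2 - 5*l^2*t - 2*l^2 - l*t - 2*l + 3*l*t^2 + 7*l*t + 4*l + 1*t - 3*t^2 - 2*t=-2*l^3 + 2*l + t^2*(3*l - 3) + t*(-5*l^2 + 6*l - 1)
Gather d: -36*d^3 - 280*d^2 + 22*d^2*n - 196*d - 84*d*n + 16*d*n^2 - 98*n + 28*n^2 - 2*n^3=-36*d^3 + d^2*(22*n - 280) + d*(16*n^2 - 84*n - 196) - 2*n^3 + 28*n^2 - 98*n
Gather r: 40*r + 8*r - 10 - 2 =48*r - 12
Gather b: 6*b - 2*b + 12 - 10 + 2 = 4*b + 4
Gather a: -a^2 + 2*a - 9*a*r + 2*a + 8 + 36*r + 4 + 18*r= -a^2 + a*(4 - 9*r) + 54*r + 12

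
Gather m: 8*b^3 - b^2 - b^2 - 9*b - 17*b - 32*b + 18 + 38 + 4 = 8*b^3 - 2*b^2 - 58*b + 60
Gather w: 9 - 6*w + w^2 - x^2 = w^2 - 6*w - x^2 + 9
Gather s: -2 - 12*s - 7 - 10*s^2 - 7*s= -10*s^2 - 19*s - 9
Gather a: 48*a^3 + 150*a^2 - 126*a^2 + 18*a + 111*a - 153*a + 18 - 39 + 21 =48*a^3 + 24*a^2 - 24*a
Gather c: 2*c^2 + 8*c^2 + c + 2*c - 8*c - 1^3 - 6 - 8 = 10*c^2 - 5*c - 15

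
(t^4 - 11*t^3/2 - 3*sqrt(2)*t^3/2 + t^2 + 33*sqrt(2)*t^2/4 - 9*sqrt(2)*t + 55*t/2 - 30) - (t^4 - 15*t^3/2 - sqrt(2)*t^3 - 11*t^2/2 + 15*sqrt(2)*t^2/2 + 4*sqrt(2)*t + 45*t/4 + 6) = -sqrt(2)*t^3/2 + 2*t^3 + 3*sqrt(2)*t^2/4 + 13*t^2/2 - 13*sqrt(2)*t + 65*t/4 - 36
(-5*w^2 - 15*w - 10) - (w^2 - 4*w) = -6*w^2 - 11*w - 10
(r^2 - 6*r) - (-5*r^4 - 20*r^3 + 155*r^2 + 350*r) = 5*r^4 + 20*r^3 - 154*r^2 - 356*r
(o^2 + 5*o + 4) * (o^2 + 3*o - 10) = o^4 + 8*o^3 + 9*o^2 - 38*o - 40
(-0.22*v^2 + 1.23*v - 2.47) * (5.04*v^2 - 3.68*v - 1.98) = -1.1088*v^4 + 7.0088*v^3 - 16.5396*v^2 + 6.6542*v + 4.8906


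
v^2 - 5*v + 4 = (v - 4)*(v - 1)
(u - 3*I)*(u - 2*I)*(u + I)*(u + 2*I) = u^4 - 2*I*u^3 + 7*u^2 - 8*I*u + 12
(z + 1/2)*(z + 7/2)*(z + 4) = z^3 + 8*z^2 + 71*z/4 + 7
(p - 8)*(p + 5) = p^2 - 3*p - 40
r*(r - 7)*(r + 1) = r^3 - 6*r^2 - 7*r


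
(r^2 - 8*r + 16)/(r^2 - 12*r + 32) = (r - 4)/(r - 8)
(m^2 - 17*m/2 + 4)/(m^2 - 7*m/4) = 2*(2*m^2 - 17*m + 8)/(m*(4*m - 7))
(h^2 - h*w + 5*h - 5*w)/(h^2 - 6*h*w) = (h^2 - h*w + 5*h - 5*w)/(h*(h - 6*w))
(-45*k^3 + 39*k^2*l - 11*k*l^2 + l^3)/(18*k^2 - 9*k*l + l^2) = (-15*k^2 + 8*k*l - l^2)/(6*k - l)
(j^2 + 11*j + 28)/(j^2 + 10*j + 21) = (j + 4)/(j + 3)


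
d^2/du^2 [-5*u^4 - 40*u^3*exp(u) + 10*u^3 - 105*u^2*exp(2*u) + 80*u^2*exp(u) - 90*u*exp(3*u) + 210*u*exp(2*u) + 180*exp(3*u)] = -40*u^3*exp(u) - 420*u^2*exp(2*u) - 160*u^2*exp(u) - 60*u^2 - 810*u*exp(3*u) + 80*u*exp(u) + 60*u + 1080*exp(3*u) + 630*exp(2*u) + 160*exp(u)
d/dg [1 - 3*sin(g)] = -3*cos(g)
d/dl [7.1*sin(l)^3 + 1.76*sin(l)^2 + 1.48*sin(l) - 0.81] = (21.3*sin(l)^2 + 3.52*sin(l) + 1.48)*cos(l)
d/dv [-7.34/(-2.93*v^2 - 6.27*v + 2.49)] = (-43.0124*v - 46.0218)/(2.93*v^2 + 6.27*v - 2.49)^2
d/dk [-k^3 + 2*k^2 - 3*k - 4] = -3*k^2 + 4*k - 3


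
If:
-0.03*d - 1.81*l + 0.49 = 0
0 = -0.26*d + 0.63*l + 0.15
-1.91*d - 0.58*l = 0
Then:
No Solution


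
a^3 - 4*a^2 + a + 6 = (a - 3)*(a - 2)*(a + 1)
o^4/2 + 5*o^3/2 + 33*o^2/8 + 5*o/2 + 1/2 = (o/2 + 1)*(o + 1/2)^2*(o + 2)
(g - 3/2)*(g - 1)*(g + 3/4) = g^3 - 7*g^2/4 - 3*g/8 + 9/8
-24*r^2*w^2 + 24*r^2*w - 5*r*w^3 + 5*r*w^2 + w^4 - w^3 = w*(-8*r + w)*(3*r + w)*(w - 1)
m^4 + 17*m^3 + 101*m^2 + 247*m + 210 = (m + 2)*(m + 3)*(m + 5)*(m + 7)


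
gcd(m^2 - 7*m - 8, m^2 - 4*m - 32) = m - 8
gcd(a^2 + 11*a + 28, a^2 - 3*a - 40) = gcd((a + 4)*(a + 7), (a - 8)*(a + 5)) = 1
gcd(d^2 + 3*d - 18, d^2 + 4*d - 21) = d - 3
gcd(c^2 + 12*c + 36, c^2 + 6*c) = c + 6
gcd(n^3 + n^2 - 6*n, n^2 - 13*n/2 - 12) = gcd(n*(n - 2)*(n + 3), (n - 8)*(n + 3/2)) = 1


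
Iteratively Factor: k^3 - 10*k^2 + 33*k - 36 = (k - 4)*(k^2 - 6*k + 9) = (k - 4)*(k - 3)*(k - 3)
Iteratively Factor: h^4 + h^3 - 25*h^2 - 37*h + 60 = (h + 4)*(h^3 - 3*h^2 - 13*h + 15) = (h - 5)*(h + 4)*(h^2 + 2*h - 3) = (h - 5)*(h + 3)*(h + 4)*(h - 1)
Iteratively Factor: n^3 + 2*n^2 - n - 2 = (n + 1)*(n^2 + n - 2) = (n + 1)*(n + 2)*(n - 1)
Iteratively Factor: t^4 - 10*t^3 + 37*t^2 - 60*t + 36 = (t - 3)*(t^3 - 7*t^2 + 16*t - 12) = (t - 3)*(t - 2)*(t^2 - 5*t + 6) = (t - 3)^2*(t - 2)*(t - 2)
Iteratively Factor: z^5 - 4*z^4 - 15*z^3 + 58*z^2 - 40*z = (z - 1)*(z^4 - 3*z^3 - 18*z^2 + 40*z) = (z - 2)*(z - 1)*(z^3 - z^2 - 20*z) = (z - 2)*(z - 1)*(z + 4)*(z^2 - 5*z) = z*(z - 2)*(z - 1)*(z + 4)*(z - 5)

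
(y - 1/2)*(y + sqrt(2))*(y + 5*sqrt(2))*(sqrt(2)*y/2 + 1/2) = sqrt(2)*y^4/2 - sqrt(2)*y^3/4 + 13*y^3/2 - 13*y^2/4 + 8*sqrt(2)*y^2 - 4*sqrt(2)*y + 5*y - 5/2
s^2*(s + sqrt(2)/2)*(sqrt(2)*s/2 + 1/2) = sqrt(2)*s^4/2 + s^3 + sqrt(2)*s^2/4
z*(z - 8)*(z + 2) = z^3 - 6*z^2 - 16*z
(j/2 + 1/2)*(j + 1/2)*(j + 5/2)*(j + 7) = j^4/2 + 11*j^3/2 + 129*j^2/8 + 31*j/2 + 35/8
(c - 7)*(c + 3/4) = c^2 - 25*c/4 - 21/4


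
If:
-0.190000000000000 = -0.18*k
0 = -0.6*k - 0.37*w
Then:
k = 1.06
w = -1.71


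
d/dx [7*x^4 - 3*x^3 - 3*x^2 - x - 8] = 28*x^3 - 9*x^2 - 6*x - 1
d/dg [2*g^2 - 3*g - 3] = 4*g - 3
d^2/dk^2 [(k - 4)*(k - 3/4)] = 2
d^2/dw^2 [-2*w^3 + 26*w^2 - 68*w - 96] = 52 - 12*w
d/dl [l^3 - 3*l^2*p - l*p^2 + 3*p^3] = 3*l^2 - 6*l*p - p^2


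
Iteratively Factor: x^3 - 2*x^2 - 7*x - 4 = (x + 1)*(x^2 - 3*x - 4) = (x - 4)*(x + 1)*(x + 1)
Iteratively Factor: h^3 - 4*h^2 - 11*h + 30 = (h + 3)*(h^2 - 7*h + 10) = (h - 2)*(h + 3)*(h - 5)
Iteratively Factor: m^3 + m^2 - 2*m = (m - 1)*(m^2 + 2*m) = m*(m - 1)*(m + 2)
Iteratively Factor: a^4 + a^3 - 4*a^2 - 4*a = (a - 2)*(a^3 + 3*a^2 + 2*a) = (a - 2)*(a + 2)*(a^2 + a) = (a - 2)*(a + 1)*(a + 2)*(a)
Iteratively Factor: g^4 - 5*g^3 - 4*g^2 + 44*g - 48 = (g + 3)*(g^3 - 8*g^2 + 20*g - 16) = (g - 4)*(g + 3)*(g^2 - 4*g + 4) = (g - 4)*(g - 2)*(g + 3)*(g - 2)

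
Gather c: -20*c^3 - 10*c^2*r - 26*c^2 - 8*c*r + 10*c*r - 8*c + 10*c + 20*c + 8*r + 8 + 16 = -20*c^3 + c^2*(-10*r - 26) + c*(2*r + 22) + 8*r + 24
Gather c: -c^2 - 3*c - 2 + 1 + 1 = -c^2 - 3*c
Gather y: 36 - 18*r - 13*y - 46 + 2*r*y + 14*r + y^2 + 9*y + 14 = -4*r + y^2 + y*(2*r - 4) + 4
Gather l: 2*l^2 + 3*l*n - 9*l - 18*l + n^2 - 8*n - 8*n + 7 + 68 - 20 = 2*l^2 + l*(3*n - 27) + n^2 - 16*n + 55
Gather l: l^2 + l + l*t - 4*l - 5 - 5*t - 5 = l^2 + l*(t - 3) - 5*t - 10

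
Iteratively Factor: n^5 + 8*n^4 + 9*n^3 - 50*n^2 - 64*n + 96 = (n + 4)*(n^4 + 4*n^3 - 7*n^2 - 22*n + 24) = (n - 2)*(n + 4)*(n^3 + 6*n^2 + 5*n - 12) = (n - 2)*(n - 1)*(n + 4)*(n^2 + 7*n + 12) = (n - 2)*(n - 1)*(n + 4)^2*(n + 3)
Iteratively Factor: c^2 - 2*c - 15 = (c + 3)*(c - 5)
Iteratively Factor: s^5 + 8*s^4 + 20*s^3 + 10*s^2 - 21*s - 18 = (s + 3)*(s^4 + 5*s^3 + 5*s^2 - 5*s - 6) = (s + 2)*(s + 3)*(s^3 + 3*s^2 - s - 3) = (s + 1)*(s + 2)*(s + 3)*(s^2 + 2*s - 3) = (s + 1)*(s + 2)*(s + 3)^2*(s - 1)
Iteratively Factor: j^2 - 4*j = (j - 4)*(j)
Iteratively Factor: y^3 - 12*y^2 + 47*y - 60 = (y - 3)*(y^2 - 9*y + 20) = (y - 5)*(y - 3)*(y - 4)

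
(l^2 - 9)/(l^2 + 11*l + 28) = (l^2 - 9)/(l^2 + 11*l + 28)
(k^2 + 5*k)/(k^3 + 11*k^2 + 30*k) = 1/(k + 6)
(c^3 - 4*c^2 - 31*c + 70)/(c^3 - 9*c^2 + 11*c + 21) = (c^2 + 3*c - 10)/(c^2 - 2*c - 3)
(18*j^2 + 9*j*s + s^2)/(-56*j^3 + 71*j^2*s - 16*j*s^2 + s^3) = (18*j^2 + 9*j*s + s^2)/(-56*j^3 + 71*j^2*s - 16*j*s^2 + s^3)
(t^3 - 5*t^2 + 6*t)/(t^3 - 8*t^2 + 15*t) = (t - 2)/(t - 5)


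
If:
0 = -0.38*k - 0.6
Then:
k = -1.58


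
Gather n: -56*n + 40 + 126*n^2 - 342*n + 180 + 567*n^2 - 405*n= 693*n^2 - 803*n + 220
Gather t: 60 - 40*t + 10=70 - 40*t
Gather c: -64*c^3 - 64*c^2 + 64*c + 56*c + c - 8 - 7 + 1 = -64*c^3 - 64*c^2 + 121*c - 14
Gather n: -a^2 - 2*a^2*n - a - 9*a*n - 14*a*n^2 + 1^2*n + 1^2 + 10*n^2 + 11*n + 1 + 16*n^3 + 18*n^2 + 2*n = -a^2 - a + 16*n^3 + n^2*(28 - 14*a) + n*(-2*a^2 - 9*a + 14) + 2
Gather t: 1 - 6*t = 1 - 6*t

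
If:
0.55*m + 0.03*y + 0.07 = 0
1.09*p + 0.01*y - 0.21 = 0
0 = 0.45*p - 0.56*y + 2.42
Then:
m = -0.37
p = 0.15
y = 4.44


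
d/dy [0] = 0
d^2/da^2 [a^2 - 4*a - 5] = 2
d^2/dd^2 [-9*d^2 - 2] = -18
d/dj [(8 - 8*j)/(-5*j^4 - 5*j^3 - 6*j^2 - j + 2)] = 8*(5*j^4 + 5*j^3 + 6*j^2 + j - (j - 1)*(20*j^3 + 15*j^2 + 12*j + 1) - 2)/(5*j^4 + 5*j^3 + 6*j^2 + j - 2)^2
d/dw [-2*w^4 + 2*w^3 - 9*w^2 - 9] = 2*w*(-4*w^2 + 3*w - 9)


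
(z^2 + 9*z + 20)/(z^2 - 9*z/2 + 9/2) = 2*(z^2 + 9*z + 20)/(2*z^2 - 9*z + 9)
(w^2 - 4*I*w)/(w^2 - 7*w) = (w - 4*I)/(w - 7)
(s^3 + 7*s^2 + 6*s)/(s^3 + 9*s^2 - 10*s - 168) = s*(s + 1)/(s^2 + 3*s - 28)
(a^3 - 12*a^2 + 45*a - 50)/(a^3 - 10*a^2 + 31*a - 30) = (a - 5)/(a - 3)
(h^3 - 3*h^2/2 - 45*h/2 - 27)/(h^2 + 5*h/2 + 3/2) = (h^2 - 3*h - 18)/(h + 1)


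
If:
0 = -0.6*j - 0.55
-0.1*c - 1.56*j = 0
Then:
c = 14.30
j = -0.92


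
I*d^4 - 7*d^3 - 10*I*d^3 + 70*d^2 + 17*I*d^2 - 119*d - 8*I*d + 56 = (d - 8)*(d - 1)*(d + 7*I)*(I*d - I)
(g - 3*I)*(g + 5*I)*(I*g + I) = I*g^3 - 2*g^2 + I*g^2 - 2*g + 15*I*g + 15*I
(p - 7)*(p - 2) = p^2 - 9*p + 14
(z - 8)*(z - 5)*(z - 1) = z^3 - 14*z^2 + 53*z - 40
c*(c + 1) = c^2 + c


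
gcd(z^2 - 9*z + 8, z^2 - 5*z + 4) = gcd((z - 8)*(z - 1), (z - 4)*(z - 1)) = z - 1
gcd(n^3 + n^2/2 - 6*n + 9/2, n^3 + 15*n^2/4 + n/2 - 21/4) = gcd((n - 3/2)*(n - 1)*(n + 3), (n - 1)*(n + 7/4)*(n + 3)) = n^2 + 2*n - 3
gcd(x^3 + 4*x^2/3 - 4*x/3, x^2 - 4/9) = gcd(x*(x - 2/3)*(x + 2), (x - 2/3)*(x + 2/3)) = x - 2/3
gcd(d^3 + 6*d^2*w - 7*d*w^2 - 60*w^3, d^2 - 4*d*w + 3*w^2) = -d + 3*w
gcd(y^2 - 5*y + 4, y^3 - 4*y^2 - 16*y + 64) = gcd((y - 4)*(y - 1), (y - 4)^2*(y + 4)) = y - 4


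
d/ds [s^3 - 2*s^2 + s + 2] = 3*s^2 - 4*s + 1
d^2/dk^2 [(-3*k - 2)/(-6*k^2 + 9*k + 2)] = 6*((5 - 18*k)*(-6*k^2 + 9*k + 2) - 3*(3*k + 2)*(4*k - 3)^2)/(-6*k^2 + 9*k + 2)^3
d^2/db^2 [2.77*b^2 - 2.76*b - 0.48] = 5.54000000000000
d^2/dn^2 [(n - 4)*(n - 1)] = 2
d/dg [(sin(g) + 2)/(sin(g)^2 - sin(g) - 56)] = (-4*sin(g) + cos(g)^2 - 55)*cos(g)/(sin(g) + cos(g)^2 + 55)^2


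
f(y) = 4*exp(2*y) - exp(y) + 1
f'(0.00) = 7.00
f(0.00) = 4.00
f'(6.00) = 1301634.90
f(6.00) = 650616.74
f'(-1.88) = 0.03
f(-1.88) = 0.94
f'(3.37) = 6735.41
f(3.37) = 3354.16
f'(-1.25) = 0.37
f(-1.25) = 1.04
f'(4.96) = 162521.33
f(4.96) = 81190.37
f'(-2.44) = -0.03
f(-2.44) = 0.94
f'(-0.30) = 3.65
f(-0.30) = 2.45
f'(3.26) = 5402.58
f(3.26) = 2689.26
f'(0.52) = 20.95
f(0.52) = 10.63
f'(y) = 8*exp(2*y) - exp(y)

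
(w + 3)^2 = w^2 + 6*w + 9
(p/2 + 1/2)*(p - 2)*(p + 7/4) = p^3/2 + 3*p^2/8 - 15*p/8 - 7/4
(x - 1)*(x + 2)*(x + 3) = x^3 + 4*x^2 + x - 6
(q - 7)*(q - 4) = q^2 - 11*q + 28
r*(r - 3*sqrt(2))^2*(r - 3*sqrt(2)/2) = r^4 - 15*sqrt(2)*r^3/2 + 36*r^2 - 27*sqrt(2)*r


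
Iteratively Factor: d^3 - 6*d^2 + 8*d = (d - 2)*(d^2 - 4*d) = d*(d - 2)*(d - 4)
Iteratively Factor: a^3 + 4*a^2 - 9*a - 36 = (a + 4)*(a^2 - 9) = (a + 3)*(a + 4)*(a - 3)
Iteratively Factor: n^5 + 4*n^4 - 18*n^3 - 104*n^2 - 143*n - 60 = (n + 4)*(n^4 - 18*n^2 - 32*n - 15) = (n - 5)*(n + 4)*(n^3 + 5*n^2 + 7*n + 3) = (n - 5)*(n + 3)*(n + 4)*(n^2 + 2*n + 1) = (n - 5)*(n + 1)*(n + 3)*(n + 4)*(n + 1)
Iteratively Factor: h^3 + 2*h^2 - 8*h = (h)*(h^2 + 2*h - 8) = h*(h + 4)*(h - 2)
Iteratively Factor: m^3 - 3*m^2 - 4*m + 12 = (m - 2)*(m^2 - m - 6) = (m - 3)*(m - 2)*(m + 2)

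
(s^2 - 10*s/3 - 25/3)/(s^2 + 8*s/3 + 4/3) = (3*s^2 - 10*s - 25)/(3*s^2 + 8*s + 4)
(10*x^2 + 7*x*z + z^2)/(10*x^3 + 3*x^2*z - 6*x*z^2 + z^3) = (10*x^2 + 7*x*z + z^2)/(10*x^3 + 3*x^2*z - 6*x*z^2 + z^3)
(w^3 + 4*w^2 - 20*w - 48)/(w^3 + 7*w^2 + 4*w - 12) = (w - 4)/(w - 1)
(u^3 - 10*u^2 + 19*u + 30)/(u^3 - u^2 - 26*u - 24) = (u - 5)/(u + 4)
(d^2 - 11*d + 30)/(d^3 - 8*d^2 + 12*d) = (d - 5)/(d*(d - 2))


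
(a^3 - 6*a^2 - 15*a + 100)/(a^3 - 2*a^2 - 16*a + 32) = (a^2 - 10*a + 25)/(a^2 - 6*a + 8)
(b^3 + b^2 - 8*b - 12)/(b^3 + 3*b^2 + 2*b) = (b^2 - b - 6)/(b*(b + 1))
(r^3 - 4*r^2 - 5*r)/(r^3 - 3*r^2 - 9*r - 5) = r/(r + 1)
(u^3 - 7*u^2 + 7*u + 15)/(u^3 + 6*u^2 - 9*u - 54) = (u^2 - 4*u - 5)/(u^2 + 9*u + 18)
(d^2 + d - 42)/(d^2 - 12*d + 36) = (d + 7)/(d - 6)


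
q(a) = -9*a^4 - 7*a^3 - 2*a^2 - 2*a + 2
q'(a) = -36*a^3 - 21*a^2 - 4*a - 2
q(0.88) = -11.48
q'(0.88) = -46.32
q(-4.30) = -2546.75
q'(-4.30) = 2489.16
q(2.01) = -213.85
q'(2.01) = -387.22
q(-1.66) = -36.51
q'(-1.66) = 111.45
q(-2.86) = -447.04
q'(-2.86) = 679.84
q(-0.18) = 2.33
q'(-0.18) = -1.75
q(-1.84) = -60.65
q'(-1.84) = 158.52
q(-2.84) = -433.59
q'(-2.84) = 664.61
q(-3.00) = -550.00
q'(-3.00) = 793.00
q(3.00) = -940.00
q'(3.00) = -1175.00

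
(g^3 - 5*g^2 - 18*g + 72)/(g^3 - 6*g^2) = (g^2 + g - 12)/g^2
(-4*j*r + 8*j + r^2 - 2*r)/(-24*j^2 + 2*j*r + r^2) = (r - 2)/(6*j + r)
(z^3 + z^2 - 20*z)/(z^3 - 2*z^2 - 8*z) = (z + 5)/(z + 2)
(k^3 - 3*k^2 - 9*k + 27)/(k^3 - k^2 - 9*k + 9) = (k - 3)/(k - 1)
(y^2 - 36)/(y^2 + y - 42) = (y + 6)/(y + 7)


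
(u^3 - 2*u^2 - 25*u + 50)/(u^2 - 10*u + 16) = (u^2 - 25)/(u - 8)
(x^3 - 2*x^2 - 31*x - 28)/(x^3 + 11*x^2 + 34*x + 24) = (x - 7)/(x + 6)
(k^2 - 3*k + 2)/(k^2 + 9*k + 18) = (k^2 - 3*k + 2)/(k^2 + 9*k + 18)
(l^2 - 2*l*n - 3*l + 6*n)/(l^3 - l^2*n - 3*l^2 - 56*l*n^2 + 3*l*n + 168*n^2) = (l - 2*n)/(l^2 - l*n - 56*n^2)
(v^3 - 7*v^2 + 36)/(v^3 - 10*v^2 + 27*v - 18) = (v + 2)/(v - 1)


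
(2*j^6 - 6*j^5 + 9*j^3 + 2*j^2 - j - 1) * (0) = 0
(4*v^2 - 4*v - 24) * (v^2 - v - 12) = 4*v^4 - 8*v^3 - 68*v^2 + 72*v + 288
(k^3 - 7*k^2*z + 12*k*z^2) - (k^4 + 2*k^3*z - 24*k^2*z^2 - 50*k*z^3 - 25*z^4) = -k^4 - 2*k^3*z + k^3 + 24*k^2*z^2 - 7*k^2*z + 50*k*z^3 + 12*k*z^2 + 25*z^4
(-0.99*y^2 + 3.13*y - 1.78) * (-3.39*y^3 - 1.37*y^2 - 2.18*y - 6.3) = 3.3561*y^5 - 9.2544*y^4 + 3.9043*y^3 + 1.8522*y^2 - 15.8386*y + 11.214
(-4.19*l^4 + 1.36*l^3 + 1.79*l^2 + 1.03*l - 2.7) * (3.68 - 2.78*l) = 11.6482*l^5 - 19.2*l^4 + 0.0286000000000008*l^3 + 3.7238*l^2 + 11.2964*l - 9.936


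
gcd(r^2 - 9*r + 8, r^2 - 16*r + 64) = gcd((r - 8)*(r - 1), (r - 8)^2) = r - 8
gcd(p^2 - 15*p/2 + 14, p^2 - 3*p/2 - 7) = p - 7/2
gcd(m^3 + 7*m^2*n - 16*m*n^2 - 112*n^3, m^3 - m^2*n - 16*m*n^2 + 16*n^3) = m^2 - 16*n^2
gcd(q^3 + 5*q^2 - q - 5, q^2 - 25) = q + 5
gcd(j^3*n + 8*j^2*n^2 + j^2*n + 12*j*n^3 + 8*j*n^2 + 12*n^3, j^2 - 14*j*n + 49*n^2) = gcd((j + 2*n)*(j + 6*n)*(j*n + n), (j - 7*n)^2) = 1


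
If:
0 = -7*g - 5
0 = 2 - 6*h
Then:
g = -5/7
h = 1/3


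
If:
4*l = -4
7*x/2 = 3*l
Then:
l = -1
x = -6/7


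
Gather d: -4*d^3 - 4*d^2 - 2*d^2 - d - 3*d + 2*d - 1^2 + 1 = -4*d^3 - 6*d^2 - 2*d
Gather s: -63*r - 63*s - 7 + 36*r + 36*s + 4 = -27*r - 27*s - 3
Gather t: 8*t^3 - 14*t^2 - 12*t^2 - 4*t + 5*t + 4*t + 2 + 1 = 8*t^3 - 26*t^2 + 5*t + 3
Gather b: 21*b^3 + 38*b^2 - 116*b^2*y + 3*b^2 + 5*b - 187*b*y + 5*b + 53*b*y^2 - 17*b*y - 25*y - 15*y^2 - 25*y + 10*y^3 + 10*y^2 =21*b^3 + b^2*(41 - 116*y) + b*(53*y^2 - 204*y + 10) + 10*y^3 - 5*y^2 - 50*y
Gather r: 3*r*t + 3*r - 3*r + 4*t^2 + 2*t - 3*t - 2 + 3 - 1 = 3*r*t + 4*t^2 - t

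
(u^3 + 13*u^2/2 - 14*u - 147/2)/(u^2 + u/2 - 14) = (u^2 + 10*u + 21)/(u + 4)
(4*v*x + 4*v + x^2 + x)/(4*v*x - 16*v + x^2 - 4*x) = (x + 1)/(x - 4)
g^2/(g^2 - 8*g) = g/(g - 8)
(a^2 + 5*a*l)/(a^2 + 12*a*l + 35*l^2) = a/(a + 7*l)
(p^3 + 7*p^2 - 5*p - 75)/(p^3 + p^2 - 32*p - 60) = (p^2 + 2*p - 15)/(p^2 - 4*p - 12)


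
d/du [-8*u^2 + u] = 1 - 16*u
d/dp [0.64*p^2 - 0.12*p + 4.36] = 1.28*p - 0.12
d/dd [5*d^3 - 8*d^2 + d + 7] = 15*d^2 - 16*d + 1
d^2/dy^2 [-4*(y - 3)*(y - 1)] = -8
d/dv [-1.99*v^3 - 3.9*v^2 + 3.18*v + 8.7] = -5.97*v^2 - 7.8*v + 3.18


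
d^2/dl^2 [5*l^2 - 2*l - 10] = 10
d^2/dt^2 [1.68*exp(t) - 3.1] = 1.68*exp(t)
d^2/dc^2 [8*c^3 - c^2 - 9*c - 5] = 48*c - 2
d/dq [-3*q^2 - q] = -6*q - 1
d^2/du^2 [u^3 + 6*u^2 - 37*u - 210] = 6*u + 12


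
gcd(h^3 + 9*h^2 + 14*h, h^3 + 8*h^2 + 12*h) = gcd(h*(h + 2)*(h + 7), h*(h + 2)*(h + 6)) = h^2 + 2*h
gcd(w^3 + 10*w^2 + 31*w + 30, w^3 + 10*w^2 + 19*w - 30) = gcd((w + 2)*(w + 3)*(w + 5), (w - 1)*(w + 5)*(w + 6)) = w + 5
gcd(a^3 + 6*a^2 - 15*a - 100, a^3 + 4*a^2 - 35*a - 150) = a^2 + 10*a + 25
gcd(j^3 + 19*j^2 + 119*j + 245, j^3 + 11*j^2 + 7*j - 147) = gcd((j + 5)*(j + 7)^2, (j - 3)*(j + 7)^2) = j^2 + 14*j + 49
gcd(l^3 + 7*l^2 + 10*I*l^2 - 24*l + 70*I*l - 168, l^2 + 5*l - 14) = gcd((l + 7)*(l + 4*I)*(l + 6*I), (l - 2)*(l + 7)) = l + 7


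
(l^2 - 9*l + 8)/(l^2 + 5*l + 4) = (l^2 - 9*l + 8)/(l^2 + 5*l + 4)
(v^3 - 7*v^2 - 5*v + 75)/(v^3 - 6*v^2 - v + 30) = (v^2 - 2*v - 15)/(v^2 - v - 6)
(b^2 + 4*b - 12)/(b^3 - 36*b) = (b - 2)/(b*(b - 6))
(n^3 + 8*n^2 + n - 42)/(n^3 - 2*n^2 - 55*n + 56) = (n^2 + n - 6)/(n^2 - 9*n + 8)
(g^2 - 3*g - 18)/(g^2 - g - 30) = (g + 3)/(g + 5)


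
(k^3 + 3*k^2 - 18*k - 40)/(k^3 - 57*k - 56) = (-k^3 - 3*k^2 + 18*k + 40)/(-k^3 + 57*k + 56)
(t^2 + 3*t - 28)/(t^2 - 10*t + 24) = (t + 7)/(t - 6)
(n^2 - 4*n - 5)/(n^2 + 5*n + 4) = (n - 5)/(n + 4)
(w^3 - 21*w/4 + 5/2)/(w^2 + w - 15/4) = (2*w^2 - 5*w + 2)/(2*w - 3)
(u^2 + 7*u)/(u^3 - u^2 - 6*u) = (u + 7)/(u^2 - u - 6)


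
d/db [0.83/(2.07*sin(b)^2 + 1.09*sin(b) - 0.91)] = -(3.4362*sin(b) + 0.9047)*cos(b)/(2.07*sin(b)^2 + 1.09*sin(b) - 0.91)^2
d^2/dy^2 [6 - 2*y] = 0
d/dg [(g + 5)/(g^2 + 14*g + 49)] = (-g - 3)/(g^3 + 21*g^2 + 147*g + 343)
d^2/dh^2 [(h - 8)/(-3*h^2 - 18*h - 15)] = 2*(-4*(h - 8)*(h + 3)^2 + (3*h - 2)*(h^2 + 6*h + 5))/(3*(h^2 + 6*h + 5)^3)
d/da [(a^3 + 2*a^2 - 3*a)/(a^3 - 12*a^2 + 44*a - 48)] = 2*(-7*a^4 + 47*a^3 - 46*a^2 - 96*a + 72)/(a^6 - 24*a^5 + 232*a^4 - 1152*a^3 + 3088*a^2 - 4224*a + 2304)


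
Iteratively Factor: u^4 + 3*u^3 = (u)*(u^3 + 3*u^2) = u^2*(u^2 + 3*u) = u^3*(u + 3)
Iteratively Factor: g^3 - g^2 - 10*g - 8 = (g + 2)*(g^2 - 3*g - 4) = (g + 1)*(g + 2)*(g - 4)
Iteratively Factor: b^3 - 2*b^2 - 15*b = (b)*(b^2 - 2*b - 15) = b*(b + 3)*(b - 5)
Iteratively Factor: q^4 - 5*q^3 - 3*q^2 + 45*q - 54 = (q - 2)*(q^3 - 3*q^2 - 9*q + 27) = (q - 3)*(q - 2)*(q^2 - 9) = (q - 3)^2*(q - 2)*(q + 3)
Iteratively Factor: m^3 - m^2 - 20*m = (m)*(m^2 - m - 20) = m*(m - 5)*(m + 4)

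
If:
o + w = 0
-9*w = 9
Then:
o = 1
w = -1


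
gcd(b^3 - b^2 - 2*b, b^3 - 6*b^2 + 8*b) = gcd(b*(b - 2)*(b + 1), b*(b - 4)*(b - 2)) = b^2 - 2*b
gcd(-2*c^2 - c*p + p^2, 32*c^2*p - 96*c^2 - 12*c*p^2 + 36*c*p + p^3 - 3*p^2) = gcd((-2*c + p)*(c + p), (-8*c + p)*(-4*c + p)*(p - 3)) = 1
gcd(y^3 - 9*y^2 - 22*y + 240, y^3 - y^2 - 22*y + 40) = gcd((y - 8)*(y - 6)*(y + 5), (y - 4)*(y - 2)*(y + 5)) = y + 5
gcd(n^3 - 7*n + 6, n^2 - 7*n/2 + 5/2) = n - 1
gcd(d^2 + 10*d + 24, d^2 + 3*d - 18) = d + 6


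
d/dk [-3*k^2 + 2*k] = 2 - 6*k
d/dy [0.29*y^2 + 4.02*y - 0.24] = 0.58*y + 4.02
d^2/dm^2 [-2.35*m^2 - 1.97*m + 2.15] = -4.70000000000000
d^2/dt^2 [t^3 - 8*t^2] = 6*t - 16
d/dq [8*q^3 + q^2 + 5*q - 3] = 24*q^2 + 2*q + 5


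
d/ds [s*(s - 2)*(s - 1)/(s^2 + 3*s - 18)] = (s^4 + 6*s^3 - 65*s^2 + 108*s - 36)/(s^4 + 6*s^3 - 27*s^2 - 108*s + 324)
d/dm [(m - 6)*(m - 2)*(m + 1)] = 3*m^2 - 14*m + 4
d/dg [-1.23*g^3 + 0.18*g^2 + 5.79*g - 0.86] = -3.69*g^2 + 0.36*g + 5.79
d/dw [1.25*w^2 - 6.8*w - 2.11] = 2.5*w - 6.8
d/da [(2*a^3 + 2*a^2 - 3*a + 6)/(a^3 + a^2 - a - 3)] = (2*a^3 - 35*a^2 - 24*a + 15)/(a^6 + 2*a^5 - a^4 - 8*a^3 - 5*a^2 + 6*a + 9)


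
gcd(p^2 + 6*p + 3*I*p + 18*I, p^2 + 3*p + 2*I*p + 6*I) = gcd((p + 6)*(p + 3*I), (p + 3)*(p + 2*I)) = 1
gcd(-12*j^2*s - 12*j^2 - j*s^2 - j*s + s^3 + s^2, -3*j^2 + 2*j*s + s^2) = 3*j + s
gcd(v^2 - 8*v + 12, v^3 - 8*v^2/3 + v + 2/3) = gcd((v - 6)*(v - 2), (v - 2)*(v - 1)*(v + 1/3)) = v - 2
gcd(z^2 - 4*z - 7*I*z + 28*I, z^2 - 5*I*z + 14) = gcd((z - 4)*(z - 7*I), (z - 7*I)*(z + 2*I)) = z - 7*I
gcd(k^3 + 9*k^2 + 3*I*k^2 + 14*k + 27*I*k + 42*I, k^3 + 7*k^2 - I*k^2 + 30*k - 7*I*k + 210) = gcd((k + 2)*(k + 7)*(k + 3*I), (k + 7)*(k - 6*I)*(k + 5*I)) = k + 7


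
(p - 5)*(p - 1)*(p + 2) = p^3 - 4*p^2 - 7*p + 10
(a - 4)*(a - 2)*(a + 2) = a^3 - 4*a^2 - 4*a + 16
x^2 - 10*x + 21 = (x - 7)*(x - 3)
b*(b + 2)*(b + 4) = b^3 + 6*b^2 + 8*b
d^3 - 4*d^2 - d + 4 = (d - 4)*(d - 1)*(d + 1)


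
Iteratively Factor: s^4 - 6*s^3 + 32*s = (s)*(s^3 - 6*s^2 + 32) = s*(s + 2)*(s^2 - 8*s + 16) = s*(s - 4)*(s + 2)*(s - 4)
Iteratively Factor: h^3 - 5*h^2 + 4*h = (h - 4)*(h^2 - h) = (h - 4)*(h - 1)*(h)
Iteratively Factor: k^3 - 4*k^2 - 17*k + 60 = (k + 4)*(k^2 - 8*k + 15) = (k - 3)*(k + 4)*(k - 5)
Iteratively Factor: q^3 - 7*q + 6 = (q - 2)*(q^2 + 2*q - 3) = (q - 2)*(q - 1)*(q + 3)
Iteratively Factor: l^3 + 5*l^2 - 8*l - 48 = (l - 3)*(l^2 + 8*l + 16) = (l - 3)*(l + 4)*(l + 4)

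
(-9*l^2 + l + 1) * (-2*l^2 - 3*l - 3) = 18*l^4 + 25*l^3 + 22*l^2 - 6*l - 3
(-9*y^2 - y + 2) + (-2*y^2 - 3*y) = -11*y^2 - 4*y + 2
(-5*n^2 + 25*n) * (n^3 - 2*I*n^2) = -5*n^5 + 25*n^4 + 10*I*n^4 - 50*I*n^3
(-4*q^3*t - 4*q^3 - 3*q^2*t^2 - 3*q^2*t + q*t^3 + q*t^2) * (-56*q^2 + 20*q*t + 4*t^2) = 224*q^5*t + 224*q^5 + 88*q^4*t^2 + 88*q^4*t - 132*q^3*t^3 - 132*q^3*t^2 + 8*q^2*t^4 + 8*q^2*t^3 + 4*q*t^5 + 4*q*t^4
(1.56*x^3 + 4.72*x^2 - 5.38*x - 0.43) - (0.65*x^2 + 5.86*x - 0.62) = 1.56*x^3 + 4.07*x^2 - 11.24*x + 0.19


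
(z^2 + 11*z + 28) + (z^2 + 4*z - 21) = 2*z^2 + 15*z + 7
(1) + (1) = 2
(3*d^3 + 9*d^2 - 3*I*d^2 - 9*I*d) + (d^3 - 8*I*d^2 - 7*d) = 4*d^3 + 9*d^2 - 11*I*d^2 - 7*d - 9*I*d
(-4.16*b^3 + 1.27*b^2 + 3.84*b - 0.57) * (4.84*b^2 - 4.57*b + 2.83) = -20.1344*b^5 + 25.158*b^4 + 1.0089*b^3 - 16.7135*b^2 + 13.4721*b - 1.6131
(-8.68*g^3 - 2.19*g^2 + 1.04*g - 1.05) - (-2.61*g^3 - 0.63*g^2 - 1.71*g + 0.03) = -6.07*g^3 - 1.56*g^2 + 2.75*g - 1.08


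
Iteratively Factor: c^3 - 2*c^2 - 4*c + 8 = (c - 2)*(c^2 - 4) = (c - 2)*(c + 2)*(c - 2)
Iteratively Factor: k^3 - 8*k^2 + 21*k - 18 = (k - 3)*(k^2 - 5*k + 6) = (k - 3)*(k - 2)*(k - 3)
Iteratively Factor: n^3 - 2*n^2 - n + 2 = (n - 2)*(n^2 - 1) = (n - 2)*(n + 1)*(n - 1)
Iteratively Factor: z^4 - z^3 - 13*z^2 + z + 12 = (z + 1)*(z^3 - 2*z^2 - 11*z + 12) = (z - 4)*(z + 1)*(z^2 + 2*z - 3) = (z - 4)*(z - 1)*(z + 1)*(z + 3)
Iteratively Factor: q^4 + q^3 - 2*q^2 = (q + 2)*(q^3 - q^2) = (q - 1)*(q + 2)*(q^2) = q*(q - 1)*(q + 2)*(q)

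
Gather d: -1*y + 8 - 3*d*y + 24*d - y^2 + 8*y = d*(24 - 3*y) - y^2 + 7*y + 8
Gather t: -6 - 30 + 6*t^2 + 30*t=6*t^2 + 30*t - 36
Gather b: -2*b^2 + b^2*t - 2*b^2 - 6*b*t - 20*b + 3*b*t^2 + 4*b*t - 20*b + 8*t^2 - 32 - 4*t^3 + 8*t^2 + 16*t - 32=b^2*(t - 4) + b*(3*t^2 - 2*t - 40) - 4*t^3 + 16*t^2 + 16*t - 64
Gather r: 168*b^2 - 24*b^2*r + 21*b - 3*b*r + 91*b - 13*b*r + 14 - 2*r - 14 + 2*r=168*b^2 + 112*b + r*(-24*b^2 - 16*b)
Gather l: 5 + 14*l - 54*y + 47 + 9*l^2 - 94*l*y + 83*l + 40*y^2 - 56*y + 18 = 9*l^2 + l*(97 - 94*y) + 40*y^2 - 110*y + 70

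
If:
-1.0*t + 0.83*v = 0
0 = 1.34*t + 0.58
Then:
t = -0.43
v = -0.52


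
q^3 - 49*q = q*(q - 7)*(q + 7)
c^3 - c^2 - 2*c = c*(c - 2)*(c + 1)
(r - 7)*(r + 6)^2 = r^3 + 5*r^2 - 48*r - 252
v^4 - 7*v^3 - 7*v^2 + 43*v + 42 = (v - 7)*(v - 3)*(v + 1)*(v + 2)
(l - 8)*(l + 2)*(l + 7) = l^3 + l^2 - 58*l - 112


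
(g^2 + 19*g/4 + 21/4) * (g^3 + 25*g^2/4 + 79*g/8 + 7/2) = g^5 + 11*g^4 + 717*g^3/16 + 2663*g^2/32 + 2191*g/32 + 147/8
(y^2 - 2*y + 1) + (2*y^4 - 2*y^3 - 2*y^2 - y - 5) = 2*y^4 - 2*y^3 - y^2 - 3*y - 4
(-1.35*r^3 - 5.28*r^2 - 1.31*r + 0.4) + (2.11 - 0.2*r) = -1.35*r^3 - 5.28*r^2 - 1.51*r + 2.51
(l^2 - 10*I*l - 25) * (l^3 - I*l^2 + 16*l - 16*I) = l^5 - 11*I*l^4 - 19*l^3 - 151*I*l^2 - 560*l + 400*I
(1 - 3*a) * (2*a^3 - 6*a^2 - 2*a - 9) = -6*a^4 + 20*a^3 + 25*a - 9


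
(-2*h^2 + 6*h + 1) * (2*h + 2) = -4*h^3 + 8*h^2 + 14*h + 2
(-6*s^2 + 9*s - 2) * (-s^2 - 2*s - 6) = 6*s^4 + 3*s^3 + 20*s^2 - 50*s + 12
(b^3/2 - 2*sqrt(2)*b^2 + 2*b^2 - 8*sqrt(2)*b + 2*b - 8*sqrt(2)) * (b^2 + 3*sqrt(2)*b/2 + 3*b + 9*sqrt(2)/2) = b^5/2 - 5*sqrt(2)*b^4/4 + 7*b^4/2 - 35*sqrt(2)*b^3/4 + 2*b^3 - 36*b^2 - 20*sqrt(2)*b^2 - 96*b - 15*sqrt(2)*b - 72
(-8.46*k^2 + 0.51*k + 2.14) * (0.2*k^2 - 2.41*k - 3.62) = -1.692*k^4 + 20.4906*k^3 + 29.8241*k^2 - 7.0036*k - 7.7468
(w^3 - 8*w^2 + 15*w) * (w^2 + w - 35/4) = w^5 - 7*w^4 - 7*w^3/4 + 85*w^2 - 525*w/4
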